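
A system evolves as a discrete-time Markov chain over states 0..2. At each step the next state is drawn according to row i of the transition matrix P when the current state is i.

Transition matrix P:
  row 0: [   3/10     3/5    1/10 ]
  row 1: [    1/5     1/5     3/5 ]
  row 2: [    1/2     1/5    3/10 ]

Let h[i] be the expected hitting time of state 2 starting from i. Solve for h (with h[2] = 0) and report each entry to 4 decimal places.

First-step conditioning: h[2] = 0; for i ≠ 2, h[i] = 1 + Σ_k P[i][k]·h[k].
  h[0] = 1 + 3/10·h[0] + 3/5·h[1]
  h[1] = 1 + 1/5·h[0] + 1/5·h[1]
Solving the 2×2 linear system over states ≠ 2 gives exactly h = [35/11, 45/22, 0] (h[2] = 0 is the target).

h = [3.1818, 2.0455, 0.0000]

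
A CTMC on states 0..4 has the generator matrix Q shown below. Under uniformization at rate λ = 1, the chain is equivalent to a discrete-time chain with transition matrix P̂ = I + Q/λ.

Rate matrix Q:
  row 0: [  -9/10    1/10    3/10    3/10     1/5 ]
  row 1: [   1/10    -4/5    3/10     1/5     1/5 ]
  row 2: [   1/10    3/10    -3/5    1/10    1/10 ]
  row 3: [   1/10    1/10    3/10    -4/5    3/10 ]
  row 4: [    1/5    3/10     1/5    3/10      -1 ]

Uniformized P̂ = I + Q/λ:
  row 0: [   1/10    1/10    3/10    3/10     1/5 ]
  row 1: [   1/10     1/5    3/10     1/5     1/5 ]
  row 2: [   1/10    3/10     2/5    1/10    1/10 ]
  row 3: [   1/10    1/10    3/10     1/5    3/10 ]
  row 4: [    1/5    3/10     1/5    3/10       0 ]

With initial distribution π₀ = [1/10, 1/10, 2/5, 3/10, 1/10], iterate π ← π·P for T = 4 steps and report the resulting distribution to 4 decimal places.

t=0: π = [0.1000, 0.1000, 0.4000, 0.3000, 0.1000]
t=1: π = [0.1100, 0.2100, 0.3300, 0.1800, 0.1700]
t=2: π = [0.1170, 0.2210, 0.3160, 0.1950, 0.1510]
t=3: π = [0.1151, 0.2155, 0.3165, 0.1952, 0.1577]
t=4: π = [0.1158, 0.2164, 0.3159, 0.1956, 0.1563]

π = [0.1158, 0.2164, 0.3159, 0.1956, 0.1563]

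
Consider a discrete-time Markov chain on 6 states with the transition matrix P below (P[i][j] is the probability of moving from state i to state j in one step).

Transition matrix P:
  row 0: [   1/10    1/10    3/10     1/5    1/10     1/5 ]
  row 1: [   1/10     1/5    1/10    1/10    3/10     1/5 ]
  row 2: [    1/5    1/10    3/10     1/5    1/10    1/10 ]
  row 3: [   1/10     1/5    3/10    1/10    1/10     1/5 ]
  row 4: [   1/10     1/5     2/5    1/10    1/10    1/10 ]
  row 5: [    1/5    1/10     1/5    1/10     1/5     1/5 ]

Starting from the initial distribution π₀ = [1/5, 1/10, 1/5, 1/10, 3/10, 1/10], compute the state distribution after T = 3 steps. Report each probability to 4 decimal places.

π = [0.1425, 0.1430, 0.2704, 0.1413, 0.1441, 0.1587]

t=0: π = [0.2000, 0.1000, 0.2000, 0.1000, 0.3000, 0.1000]
t=1: π = [0.1300, 0.1500, 0.3000, 0.1400, 0.1300, 0.1500]
t=2: π = [0.1450, 0.1420, 0.2680, 0.1430, 0.1450, 0.1570]
t=3: π = [0.1425, 0.1430, 0.2704, 0.1413, 0.1441, 0.1587]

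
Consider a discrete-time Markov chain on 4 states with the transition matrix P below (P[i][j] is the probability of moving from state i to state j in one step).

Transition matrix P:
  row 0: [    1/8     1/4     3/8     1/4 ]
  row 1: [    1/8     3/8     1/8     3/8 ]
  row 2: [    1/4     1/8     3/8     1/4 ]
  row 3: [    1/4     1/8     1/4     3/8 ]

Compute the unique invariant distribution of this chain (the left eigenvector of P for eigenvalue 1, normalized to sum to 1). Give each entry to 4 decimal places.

Balance equations π_j = Σ_i π_i·P[i][j]:
  π_0 = 1/8·π_0 + 1/8·π_1 + 1/4·π_2 + 1/4·π_3
  π_1 = 1/4·π_0 + 3/8·π_1 + 1/8·π_2 + 1/8·π_3
  π_2 = 3/8·π_0 + 1/8·π_1 + 3/8·π_2 + 1/4·π_3
  normalize: π_0 + π_1 + π_2 + π_3 = 1
Solving the linear system gives exactly π = [1/5, 1/5, 2/7, 11/35].

π = [0.2000, 0.2000, 0.2857, 0.3143]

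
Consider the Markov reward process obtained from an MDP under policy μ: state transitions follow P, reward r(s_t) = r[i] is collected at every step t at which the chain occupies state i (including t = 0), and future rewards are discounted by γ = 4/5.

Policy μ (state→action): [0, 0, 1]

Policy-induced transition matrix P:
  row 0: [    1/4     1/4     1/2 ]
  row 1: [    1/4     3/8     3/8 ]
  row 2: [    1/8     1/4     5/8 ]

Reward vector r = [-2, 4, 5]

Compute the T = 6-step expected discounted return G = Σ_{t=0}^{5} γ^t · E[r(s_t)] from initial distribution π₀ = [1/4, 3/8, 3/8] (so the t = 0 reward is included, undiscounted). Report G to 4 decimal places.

G = 11.9567

t=0: π = [0.2500, 0.3750, 0.3750], E[r] = 2.8750, γ^t·E[r] = 2.875000, running G = 2.875000
t=1: π = [0.2031, 0.2969, 0.5000], E[r] = 3.2813, γ^t·E[r] = 2.625000, running G = 5.500000
t=2: π = [0.1875, 0.2871, 0.5254], E[r] = 3.4004, γ^t·E[r] = 2.176250, running G = 7.676250
t=3: π = [0.1843, 0.2859, 0.5298], E[r] = 3.4238, γ^t·E[r] = 1.753000, running G = 9.429250
t=4: π = [0.1838, 0.2857, 0.5305], E[r] = 3.4278, γ^t·E[r] = 1.404038, running G = 10.833288
t=5: π = [0.1837, 0.2857, 0.5306], E[r] = 3.4285, γ^t·E[r] = 1.123438, running G = 11.956725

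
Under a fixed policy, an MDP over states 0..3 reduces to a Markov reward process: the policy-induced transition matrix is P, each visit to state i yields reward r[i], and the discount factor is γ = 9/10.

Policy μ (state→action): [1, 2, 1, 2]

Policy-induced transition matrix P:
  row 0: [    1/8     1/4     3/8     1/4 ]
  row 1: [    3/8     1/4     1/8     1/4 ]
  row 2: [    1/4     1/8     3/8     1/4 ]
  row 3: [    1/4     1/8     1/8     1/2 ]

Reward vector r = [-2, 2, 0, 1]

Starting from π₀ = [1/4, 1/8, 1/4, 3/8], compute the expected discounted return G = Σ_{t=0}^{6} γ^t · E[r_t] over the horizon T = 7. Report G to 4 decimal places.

G = 0.9992

t=0: π = [0.2500, 0.1250, 0.2500, 0.3750], E[r] = 0.1250, γ^t·E[r] = 0.125000, running G = 0.125000
t=1: π = [0.2344, 0.1719, 0.2500, 0.3438], E[r] = 0.2188, γ^t·E[r] = 0.196875, running G = 0.321875
t=2: π = [0.2422, 0.1758, 0.2461, 0.3359], E[r] = 0.2031, γ^t·E[r] = 0.164531, running G = 0.486406
t=3: π = [0.2417, 0.1772, 0.2471, 0.3340], E[r] = 0.2051, γ^t·E[r] = 0.149502, running G = 0.635908
t=4: π = [0.2419, 0.1774, 0.2472, 0.3335], E[r] = 0.2043, γ^t·E[r] = 0.134071, running G = 0.769979
t=5: π = [0.2419, 0.1774, 0.2473, 0.3334], E[r] = 0.2043, γ^t·E[r] = 0.120664, running G = 0.890644
t=6: π = [0.2419, 0.1774, 0.2473, 0.3333], E[r] = 0.2043, γ^t·E[r] = 0.108577, running G = 0.999221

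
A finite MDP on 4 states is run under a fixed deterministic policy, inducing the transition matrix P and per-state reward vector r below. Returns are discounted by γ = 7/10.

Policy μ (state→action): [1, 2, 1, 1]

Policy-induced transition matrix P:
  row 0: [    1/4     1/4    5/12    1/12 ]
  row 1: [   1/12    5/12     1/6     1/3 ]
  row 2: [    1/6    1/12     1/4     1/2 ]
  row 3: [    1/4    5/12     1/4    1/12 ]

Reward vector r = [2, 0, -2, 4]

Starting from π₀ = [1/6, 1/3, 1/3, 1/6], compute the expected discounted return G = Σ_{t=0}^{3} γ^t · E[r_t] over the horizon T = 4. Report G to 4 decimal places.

G = 1.8173

t=0: π = [0.1667, 0.3333, 0.3333, 0.1667], E[r] = 0.3333, γ^t·E[r] = 0.333333, running G = 0.333333
t=1: π = [0.1667, 0.2778, 0.2500, 0.3056], E[r] = 1.0556, γ^t·E[r] = 0.738889, running G = 1.072222
t=2: π = [0.1829, 0.3056, 0.2546, 0.2569], E[r] = 0.8843, γ^t·E[r] = 0.433287, running G = 1.505509
t=3: π = [0.1779, 0.3013, 0.2550, 0.2658], E[r] = 0.9090, γ^t·E[r] = 0.311770, running G = 1.817279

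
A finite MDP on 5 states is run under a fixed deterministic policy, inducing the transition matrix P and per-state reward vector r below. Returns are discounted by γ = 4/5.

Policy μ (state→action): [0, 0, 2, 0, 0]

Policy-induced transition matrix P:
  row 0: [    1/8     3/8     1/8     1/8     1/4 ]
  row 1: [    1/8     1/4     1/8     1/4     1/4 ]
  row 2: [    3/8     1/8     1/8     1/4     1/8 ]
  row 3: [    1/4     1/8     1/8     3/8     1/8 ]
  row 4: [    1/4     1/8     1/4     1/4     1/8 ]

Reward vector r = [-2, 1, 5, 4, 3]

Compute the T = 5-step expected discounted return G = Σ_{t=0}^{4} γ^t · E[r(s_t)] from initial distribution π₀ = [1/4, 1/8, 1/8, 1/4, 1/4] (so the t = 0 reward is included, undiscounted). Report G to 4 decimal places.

t=0: π = [0.2500, 0.1250, 0.1250, 0.2500, 0.2500], E[r] = 2.0000, γ^t·E[r] = 2.000000, running G = 2.000000
t=1: π = [0.2188, 0.2031, 0.1563, 0.2500, 0.1719], E[r] = 2.0625, γ^t·E[r] = 1.650000, running G = 3.650000
t=2: π = [0.2168, 0.2051, 0.1465, 0.2539, 0.1777], E[r] = 2.0527, γ^t·E[r] = 1.313750, running G = 4.963750
t=3: π = [0.2156, 0.2048, 0.1472, 0.2546, 0.1777], E[r] = 2.0615, γ^t·E[r] = 1.055500, running G = 6.019250
t=4: π = [0.2159, 0.2045, 0.1472, 0.2549, 0.1776], E[r] = 2.0611, γ^t·E[r] = 0.844213, running G = 6.863463

G = 6.8635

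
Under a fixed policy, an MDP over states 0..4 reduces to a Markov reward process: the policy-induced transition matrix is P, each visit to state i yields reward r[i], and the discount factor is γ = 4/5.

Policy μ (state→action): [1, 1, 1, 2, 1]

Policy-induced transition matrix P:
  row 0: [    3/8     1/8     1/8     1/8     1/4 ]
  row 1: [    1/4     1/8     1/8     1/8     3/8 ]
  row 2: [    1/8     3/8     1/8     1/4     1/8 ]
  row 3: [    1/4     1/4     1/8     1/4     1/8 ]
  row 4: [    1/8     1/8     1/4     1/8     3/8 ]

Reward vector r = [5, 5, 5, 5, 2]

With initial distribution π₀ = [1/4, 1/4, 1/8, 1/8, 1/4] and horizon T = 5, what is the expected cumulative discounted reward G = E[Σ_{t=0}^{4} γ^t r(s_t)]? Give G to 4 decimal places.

t=0: π = [0.2500, 0.2500, 0.1250, 0.1250, 0.2500], E[r] = 4.2500, γ^t·E[r] = 4.250000, running G = 4.250000
t=1: π = [0.2344, 0.1719, 0.1563, 0.1563, 0.2813], E[r] = 4.1563, γ^t·E[r] = 3.325000, running G = 7.575000
t=2: π = [0.2246, 0.1836, 0.1602, 0.1641, 0.2676], E[r] = 4.1973, γ^t·E[r] = 2.686250, running G = 10.261250
t=3: π = [0.2246, 0.1855, 0.1584, 0.1655, 0.2659], E[r] = 4.2024, γ^t·E[r] = 2.151625, running G = 12.412875
t=4: π = [0.2250, 0.1853, 0.1582, 0.1655, 0.2659], E[r] = 4.2022, γ^t·E[r] = 1.721225, running G = 14.134100

G = 14.1341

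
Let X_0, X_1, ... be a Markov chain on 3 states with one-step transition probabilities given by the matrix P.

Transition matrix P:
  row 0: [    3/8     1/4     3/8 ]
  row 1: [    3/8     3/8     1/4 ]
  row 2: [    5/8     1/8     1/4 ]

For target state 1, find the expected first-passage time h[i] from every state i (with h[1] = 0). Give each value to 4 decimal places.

First-step conditioning: h[1] = 0; for i ≠ 1, h[i] = 1 + Σ_k P[i][k]·h[k].
  h[0] = 1 + 3/8·h[0] + 3/8·h[2]
  h[2] = 1 + 5/8·h[0] + 1/4·h[2]
Solving the 2×2 linear system over states ≠ 1 gives exactly h = [24/5, 0, 16/3] (h[1] = 0 is the target).

h = [4.8000, 0.0000, 5.3333]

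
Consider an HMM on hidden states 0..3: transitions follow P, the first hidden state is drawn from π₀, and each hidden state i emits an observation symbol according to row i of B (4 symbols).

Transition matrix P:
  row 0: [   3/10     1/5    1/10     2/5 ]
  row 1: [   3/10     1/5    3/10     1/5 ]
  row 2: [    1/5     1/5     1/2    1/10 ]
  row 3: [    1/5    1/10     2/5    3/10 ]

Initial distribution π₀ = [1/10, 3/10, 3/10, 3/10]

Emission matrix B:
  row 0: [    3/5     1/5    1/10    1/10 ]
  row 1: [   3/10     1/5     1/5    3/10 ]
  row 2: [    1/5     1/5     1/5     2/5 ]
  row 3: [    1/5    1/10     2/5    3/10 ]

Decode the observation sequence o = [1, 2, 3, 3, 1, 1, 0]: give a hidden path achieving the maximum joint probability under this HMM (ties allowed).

t=0: δ = [2.000e-02, 6.000e-02, 6.000e-02, 3.000e-02]  (obs o_0=1)
t=1: δ = [1.800e-03, 2.400e-03, 6.000e-03, 4.800e-03]  ψ = [1, 1, 2, 1]  (obs o_1=2)
t=2: δ = [1.200e-04, 3.600e-04, 1.200e-03, 4.320e-04]  ψ = [2, 2, 2, 3]  (obs o_2=3)
t=3: δ = [2.400e-05, 7.200e-05, 2.400e-04, 3.888e-05]  ψ = [2, 2, 2, 3]  (obs o_3=3)
t=4: δ = [9.600e-06, 9.600e-06, 2.400e-05, 2.400e-06]  ψ = [2, 2, 2, 2]  (obs o_4=1)
t=5: δ = [9.600e-07, 9.600e-07, 2.400e-06, 3.840e-07]  ψ = [2, 2, 2, 0]  (obs o_5=1)
t=6: δ = [2.880e-07, 1.440e-07, 2.400e-07, 7.680e-08]  ψ = [2, 2, 2, 0]  (obs o_6=0)
backtrack: best end state = 0; path = [2, 2, 2, 2, 2, 2, 0]

path = [2, 2, 2, 2, 2, 2, 0]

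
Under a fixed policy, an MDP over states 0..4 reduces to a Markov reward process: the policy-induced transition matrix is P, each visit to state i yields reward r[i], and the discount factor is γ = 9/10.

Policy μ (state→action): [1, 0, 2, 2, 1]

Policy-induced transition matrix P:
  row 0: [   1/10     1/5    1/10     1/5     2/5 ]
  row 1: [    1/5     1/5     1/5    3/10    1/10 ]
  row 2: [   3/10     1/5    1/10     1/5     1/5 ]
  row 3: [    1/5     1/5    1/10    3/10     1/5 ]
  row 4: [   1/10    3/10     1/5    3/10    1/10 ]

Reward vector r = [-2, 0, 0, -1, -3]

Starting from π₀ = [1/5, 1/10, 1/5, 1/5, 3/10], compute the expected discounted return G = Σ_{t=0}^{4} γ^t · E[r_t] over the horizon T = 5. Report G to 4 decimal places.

G = -5.2181

t=0: π = [0.2000, 0.1000, 0.2000, 0.2000, 0.3000], E[r] = -1.5000, γ^t·E[r] = -1.500000, running G = -1.500000
t=1: π = [0.1700, 0.2300, 0.1400, 0.2600, 0.2000], E[r] = -1.2000, γ^t·E[r] = -1.080000, running G = -2.580000
t=2: π = [0.1770, 0.2200, 0.1430, 0.2690, 0.1910], E[r] = -1.1960, γ^t·E[r] = -0.968760, running G = -3.548760
t=3: π = [0.1775, 0.2191, 0.1411, 0.2680, 0.1943], E[r] = -1.2059, γ^t·E[r] = -0.879101, running G = -4.427861
t=4: π = [0.1769, 0.2194, 0.1413, 0.2681, 0.1942], E[r] = -1.2045, γ^t·E[r] = -0.790259, running G = -5.218120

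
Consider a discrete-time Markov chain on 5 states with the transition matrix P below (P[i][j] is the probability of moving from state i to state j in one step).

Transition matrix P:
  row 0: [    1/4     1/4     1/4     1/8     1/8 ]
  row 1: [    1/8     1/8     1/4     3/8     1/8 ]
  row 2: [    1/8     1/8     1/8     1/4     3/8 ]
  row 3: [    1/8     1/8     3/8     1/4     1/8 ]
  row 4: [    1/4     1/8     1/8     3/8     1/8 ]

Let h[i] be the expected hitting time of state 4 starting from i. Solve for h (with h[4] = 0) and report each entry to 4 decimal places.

h = [5.3519, 5.3148, 4.1481, 5.1852, 0.0000]

First-step conditioning: h[4] = 0; for i ≠ 4, h[i] = 1 + Σ_k P[i][k]·h[k].
  h[0] = 1 + 1/4·h[0] + 1/4·h[1] + 1/4·h[2] + 1/8·h[3]
  h[1] = 1 + 1/8·h[0] + 1/8·h[1] + 1/4·h[2] + 3/8·h[3]
  h[2] = 1 + 1/8·h[0] + 1/8·h[1] + 1/8·h[2] + 1/4·h[3]
  h[3] = 1 + 1/8·h[0] + 1/8·h[1] + 3/8·h[2] + 1/4·h[3]
Solving the 4×4 linear system over states ≠ 4 gives exactly h = [289/54, 287/54, 112/27, 140/27, 0] (h[4] = 0 is the target).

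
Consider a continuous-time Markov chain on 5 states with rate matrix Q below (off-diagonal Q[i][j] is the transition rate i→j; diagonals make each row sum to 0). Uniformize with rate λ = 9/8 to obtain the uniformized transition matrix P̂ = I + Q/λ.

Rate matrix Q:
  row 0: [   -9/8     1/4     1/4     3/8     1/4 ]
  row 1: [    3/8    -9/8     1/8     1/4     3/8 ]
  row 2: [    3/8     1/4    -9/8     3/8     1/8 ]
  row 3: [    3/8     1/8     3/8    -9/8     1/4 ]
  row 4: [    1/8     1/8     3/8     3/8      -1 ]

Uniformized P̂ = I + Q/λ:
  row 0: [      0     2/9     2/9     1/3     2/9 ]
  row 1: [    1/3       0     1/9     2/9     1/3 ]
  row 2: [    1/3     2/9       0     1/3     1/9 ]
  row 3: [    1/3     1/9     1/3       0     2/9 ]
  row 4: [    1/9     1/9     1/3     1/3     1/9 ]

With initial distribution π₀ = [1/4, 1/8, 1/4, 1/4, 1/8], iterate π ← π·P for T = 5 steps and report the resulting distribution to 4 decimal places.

t=0: π = [0.2500, 0.1250, 0.2500, 0.2500, 0.1250]
t=1: π = [0.2222, 0.1528, 0.1944, 0.2361, 0.1944]
t=2: π = [0.2160, 0.1404, 0.2099, 0.2377, 0.1960]
t=3: π = [0.2178, 0.1428, 0.2082, 0.2385, 0.1927]
t=4: π = [0.2179, 0.1426, 0.2080, 0.2380, 0.1935]
t=5: π = [0.2177, 0.1426, 0.2081, 0.2382, 0.1934]

π = [0.2177, 0.1426, 0.2081, 0.2382, 0.1934]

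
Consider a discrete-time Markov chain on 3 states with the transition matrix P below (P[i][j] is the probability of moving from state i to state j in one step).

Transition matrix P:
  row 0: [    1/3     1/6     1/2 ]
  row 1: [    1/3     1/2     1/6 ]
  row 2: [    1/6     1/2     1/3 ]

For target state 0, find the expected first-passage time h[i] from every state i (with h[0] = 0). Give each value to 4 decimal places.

First-step conditioning: h[0] = 0; for i ≠ 0, h[i] = 1 + Σ_k P[i][k]·h[k].
  h[1] = 1 + 1/2·h[1] + 1/6·h[2]
  h[2] = 1 + 1/2·h[1] + 1/3·h[2]
Solving the 2×2 linear system over states ≠ 0 gives exactly h = [0, 10/3, 4] (h[0] = 0 is the target).

h = [0.0000, 3.3333, 4.0000]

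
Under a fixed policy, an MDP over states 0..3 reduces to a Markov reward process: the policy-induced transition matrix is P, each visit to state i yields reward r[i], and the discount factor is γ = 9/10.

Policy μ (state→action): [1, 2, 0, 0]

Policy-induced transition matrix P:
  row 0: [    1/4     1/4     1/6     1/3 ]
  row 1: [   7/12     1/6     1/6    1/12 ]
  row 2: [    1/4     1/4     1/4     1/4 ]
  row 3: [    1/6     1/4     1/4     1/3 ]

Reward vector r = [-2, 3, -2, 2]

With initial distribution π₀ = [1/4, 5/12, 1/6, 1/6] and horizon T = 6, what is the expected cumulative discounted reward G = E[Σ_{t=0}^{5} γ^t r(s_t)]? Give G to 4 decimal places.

t=0: π = [0.2500, 0.4167, 0.1667, 0.1667], E[r] = 0.7500, γ^t·E[r] = 0.750000, running G = 0.750000
t=1: π = [0.3750, 0.2153, 0.1944, 0.2153], E[r] = -0.0625, γ^t·E[r] = -0.056250, running G = 0.693750
t=2: π = [0.3038, 0.2321, 0.2008, 0.2633], E[r] = 0.2135, γ^t·E[r] = 0.172969, running G = 0.866719
t=3: π = [0.3054, 0.2307, 0.2053, 0.2586], E[r] = 0.1876, γ^t·E[r] = 0.136793, running G = 1.003512
t=4: π = [0.3053, 0.2308, 0.2053, 0.2586], E[r] = 0.1881, γ^t·E[r] = 0.123422, running G = 1.126934
t=5: π = [0.3054, 0.2308, 0.2053, 0.2585], E[r] = 0.1880, γ^t·E[r] = 0.110986, running G = 1.237920

G = 1.2379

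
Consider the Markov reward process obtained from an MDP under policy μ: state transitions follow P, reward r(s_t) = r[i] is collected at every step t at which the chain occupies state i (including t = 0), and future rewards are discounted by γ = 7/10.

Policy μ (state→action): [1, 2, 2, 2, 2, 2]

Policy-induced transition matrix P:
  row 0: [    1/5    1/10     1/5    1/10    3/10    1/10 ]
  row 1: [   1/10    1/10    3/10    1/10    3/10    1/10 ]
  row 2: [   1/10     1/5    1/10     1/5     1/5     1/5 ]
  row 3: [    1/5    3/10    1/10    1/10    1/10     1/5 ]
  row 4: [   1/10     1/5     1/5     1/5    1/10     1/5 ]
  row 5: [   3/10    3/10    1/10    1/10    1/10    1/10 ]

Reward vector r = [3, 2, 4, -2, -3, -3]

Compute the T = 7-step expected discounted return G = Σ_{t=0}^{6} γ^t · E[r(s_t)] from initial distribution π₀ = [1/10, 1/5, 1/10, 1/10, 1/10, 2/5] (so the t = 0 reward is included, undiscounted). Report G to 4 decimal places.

G = 0.1412

t=0: π = [0.1000, 0.2000, 0.1000, 0.1000, 0.1000, 0.4000], E[r] = -0.6000, γ^t·E[r] = -0.600000, running G = -0.600000
t=1: π = [0.2000, 0.2200, 0.1600, 0.1200, 0.1700, 0.1300], E[r] = 0.5400, γ^t·E[r] = 0.378000, running G = -0.222000
t=2: π = [0.1580, 0.1830, 0.1810, 0.1330, 0.2000, 0.1450], E[r] = 0.2630, γ^t·E[r] = 0.128870, running G = -0.093130
t=3: π = [0.1581, 0.1937, 0.1724, 0.1381, 0.1863, 0.1514], E[r] = 0.2620, γ^t·E[r] = 0.089866, running G = -0.003264
t=4: π = [0.1599, 0.1938, 0.1732, 0.1359, 0.1876, 0.1497], E[r] = 0.2764, γ^t·E[r] = 0.066359, running G = 0.063095
t=5: π = [0.1595, 0.1932, 0.1735, 0.1361, 0.1881, 0.1497], E[r] = 0.2736, γ^t·E[r] = 0.045988, running G = 0.109083
t=6: π = [0.1595, 0.1933, 0.1734, 0.1362, 0.1879, 0.1498], E[r] = 0.2734, γ^t·E[r] = 0.032164, running G = 0.141247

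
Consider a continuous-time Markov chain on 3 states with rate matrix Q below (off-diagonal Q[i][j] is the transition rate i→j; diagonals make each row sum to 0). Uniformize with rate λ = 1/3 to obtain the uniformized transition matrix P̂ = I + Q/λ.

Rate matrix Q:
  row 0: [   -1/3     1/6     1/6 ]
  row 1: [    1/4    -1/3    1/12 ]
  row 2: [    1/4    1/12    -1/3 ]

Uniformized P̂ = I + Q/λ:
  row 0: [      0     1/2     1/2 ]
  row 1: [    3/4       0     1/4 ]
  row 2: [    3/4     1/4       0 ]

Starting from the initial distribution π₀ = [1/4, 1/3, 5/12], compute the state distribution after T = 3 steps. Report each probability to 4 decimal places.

t=0: π = [0.2500, 0.3333, 0.4167]
t=1: π = [0.5625, 0.2292, 0.2083]
t=2: π = [0.3281, 0.3333, 0.3385]
t=3: π = [0.5039, 0.2487, 0.2474]

π = [0.5039, 0.2487, 0.2474]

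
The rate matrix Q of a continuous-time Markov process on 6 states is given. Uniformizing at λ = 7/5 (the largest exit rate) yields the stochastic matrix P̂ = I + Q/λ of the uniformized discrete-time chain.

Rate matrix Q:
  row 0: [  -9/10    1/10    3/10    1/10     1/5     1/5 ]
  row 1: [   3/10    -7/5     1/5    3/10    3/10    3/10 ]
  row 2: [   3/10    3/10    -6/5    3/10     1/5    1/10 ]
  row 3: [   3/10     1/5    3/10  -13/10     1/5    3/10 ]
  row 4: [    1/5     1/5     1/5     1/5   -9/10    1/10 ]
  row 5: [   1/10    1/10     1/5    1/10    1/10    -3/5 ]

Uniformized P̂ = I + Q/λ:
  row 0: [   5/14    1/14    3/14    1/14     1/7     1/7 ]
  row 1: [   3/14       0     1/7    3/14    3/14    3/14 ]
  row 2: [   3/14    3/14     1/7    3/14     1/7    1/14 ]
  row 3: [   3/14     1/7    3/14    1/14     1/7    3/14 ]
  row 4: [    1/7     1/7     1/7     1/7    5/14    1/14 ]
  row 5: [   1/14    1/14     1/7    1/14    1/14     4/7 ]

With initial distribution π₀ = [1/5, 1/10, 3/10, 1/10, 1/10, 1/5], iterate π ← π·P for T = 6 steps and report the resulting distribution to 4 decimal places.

t=0: π = [0.2000, 0.1000, 0.3000, 0.1000, 0.1000, 0.2000]
t=1: π = [0.2071, 0.1214, 0.1643, 0.1357, 0.1571, 0.2143]
t=2: π = [0.2020, 0.1071, 0.1673, 0.1235, 0.1699, 0.2301]
t=3: π = [0.1981, 0.1086, 0.1661, 0.1228, 0.1705, 0.2339]
t=4: π = [0.1970, 0.1083, 0.1658, 0.1229, 0.1704, 0.2356]
t=5: π = [0.1966, 0.1083, 0.1657, 0.1228, 0.1703, 0.2363]
t=6: π = [0.1964, 0.1083, 0.1657, 0.1227, 0.1702, 0.2366]

π = [0.1964, 0.1083, 0.1657, 0.1227, 0.1702, 0.2366]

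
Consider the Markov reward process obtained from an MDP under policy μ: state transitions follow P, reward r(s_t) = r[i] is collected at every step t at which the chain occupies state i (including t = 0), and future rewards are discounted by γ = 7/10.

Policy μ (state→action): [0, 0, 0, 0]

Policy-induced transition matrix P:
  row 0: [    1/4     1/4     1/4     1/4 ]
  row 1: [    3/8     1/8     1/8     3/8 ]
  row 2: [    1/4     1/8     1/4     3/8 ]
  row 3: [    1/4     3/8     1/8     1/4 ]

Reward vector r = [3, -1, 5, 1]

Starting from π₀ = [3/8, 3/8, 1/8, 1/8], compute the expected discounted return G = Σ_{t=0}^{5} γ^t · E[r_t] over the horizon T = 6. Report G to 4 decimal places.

G = 5.1117

t=0: π = [0.3750, 0.3750, 0.1250, 0.1250], E[r] = 1.5000, γ^t·E[r] = 1.500000, running G = 1.500000
t=1: π = [0.2969, 0.2031, 0.1875, 0.3125], E[r] = 1.9375, γ^t·E[r] = 1.356250, running G = 2.856250
t=2: π = [0.2754, 0.2402, 0.1855, 0.2988], E[r] = 1.8125, γ^t·E[r] = 0.888125, running G = 3.744375
t=3: π = [0.2800, 0.2341, 0.1826, 0.3032], E[r] = 1.8223, γ^t·E[r] = 0.625037, running G = 4.369412
t=4: π = [0.2793, 0.2358, 0.1828, 0.3021], E[r] = 1.8182, γ^t·E[r] = 0.436559, running G = 4.805971
t=5: π = [0.2795, 0.2354, 0.1828, 0.3023], E[r] = 1.8191, γ^t·E[r] = 0.305742, running G = 5.111713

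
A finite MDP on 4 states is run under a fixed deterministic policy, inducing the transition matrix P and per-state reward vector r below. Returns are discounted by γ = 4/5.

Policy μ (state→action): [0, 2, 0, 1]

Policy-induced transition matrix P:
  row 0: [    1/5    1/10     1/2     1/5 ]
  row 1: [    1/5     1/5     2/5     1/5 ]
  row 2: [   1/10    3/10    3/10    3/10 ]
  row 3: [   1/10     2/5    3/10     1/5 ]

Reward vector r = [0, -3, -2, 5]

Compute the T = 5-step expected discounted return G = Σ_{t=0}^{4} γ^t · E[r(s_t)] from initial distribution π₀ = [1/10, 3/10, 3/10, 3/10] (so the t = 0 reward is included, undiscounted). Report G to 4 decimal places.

G = -0.8396

t=0: π = [0.1000, 0.3000, 0.3000, 0.3000], E[r] = 0.0000, γ^t·E[r] = 0.000000, running G = 0.000000
t=1: π = [0.1400, 0.2800, 0.3500, 0.2300], E[r] = -0.3900, γ^t·E[r] = -0.312000, running G = -0.312000
t=2: π = [0.1420, 0.2670, 0.3560, 0.2350], E[r] = -0.3380, γ^t·E[r] = -0.216320, running G = -0.528320
t=3: π = [0.1409, 0.2684, 0.3551, 0.2356], E[r] = -0.3374, γ^t·E[r] = -0.172749, running G = -0.701069
t=4: π = [0.1409, 0.2685, 0.3550, 0.2355], E[r] = -0.3381, γ^t·E[r] = -0.138490, running G = -0.839559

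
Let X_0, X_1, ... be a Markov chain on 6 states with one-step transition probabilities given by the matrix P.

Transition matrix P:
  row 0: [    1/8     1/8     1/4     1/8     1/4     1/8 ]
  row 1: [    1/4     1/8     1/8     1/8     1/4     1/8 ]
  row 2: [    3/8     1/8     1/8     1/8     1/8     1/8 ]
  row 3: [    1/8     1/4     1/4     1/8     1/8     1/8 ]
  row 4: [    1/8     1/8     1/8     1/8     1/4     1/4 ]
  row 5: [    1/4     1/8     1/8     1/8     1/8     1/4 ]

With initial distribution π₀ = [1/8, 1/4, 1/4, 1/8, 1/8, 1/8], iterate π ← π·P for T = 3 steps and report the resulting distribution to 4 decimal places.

t=0: π = [0.1250, 0.2500, 0.2500, 0.1250, 0.1250, 0.1250]
t=1: π = [0.2344, 0.1406, 0.1563, 0.1250, 0.1875, 0.1563]
t=2: π = [0.2012, 0.1406, 0.1699, 0.1250, 0.1953, 0.1680]
t=3: π = [0.2061, 0.1406, 0.1658, 0.1250, 0.1921, 0.1704]

π = [0.2061, 0.1406, 0.1658, 0.1250, 0.1921, 0.1704]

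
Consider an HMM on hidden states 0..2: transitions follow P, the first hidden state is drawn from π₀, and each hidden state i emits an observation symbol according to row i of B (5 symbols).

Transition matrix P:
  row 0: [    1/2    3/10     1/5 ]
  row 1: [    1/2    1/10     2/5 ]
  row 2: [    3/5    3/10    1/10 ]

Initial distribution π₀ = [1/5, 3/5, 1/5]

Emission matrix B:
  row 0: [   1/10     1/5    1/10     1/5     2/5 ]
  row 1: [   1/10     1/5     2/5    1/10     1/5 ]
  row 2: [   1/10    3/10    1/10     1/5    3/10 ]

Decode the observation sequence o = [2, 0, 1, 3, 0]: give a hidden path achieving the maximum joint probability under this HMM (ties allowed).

t=0: δ = [2.000e-02, 2.400e-01, 2.000e-02]  (obs o_0=2)
t=1: δ = [1.200e-02, 2.400e-03, 9.600e-03]  ψ = [1, 1, 1]  (obs o_1=0)
t=2: δ = [1.200e-03, 7.200e-04, 7.200e-04]  ψ = [0, 0, 0]  (obs o_2=1)
t=3: δ = [1.200e-04, 3.600e-05, 5.760e-05]  ψ = [0, 0, 1]  (obs o_3=3)
t=4: δ = [6.000e-06, 3.600e-06, 2.400e-06]  ψ = [0, 0, 0]  (obs o_4=0)
backtrack: best end state = 0; path = [1, 0, 0, 0, 0]

path = [1, 0, 0, 0, 0]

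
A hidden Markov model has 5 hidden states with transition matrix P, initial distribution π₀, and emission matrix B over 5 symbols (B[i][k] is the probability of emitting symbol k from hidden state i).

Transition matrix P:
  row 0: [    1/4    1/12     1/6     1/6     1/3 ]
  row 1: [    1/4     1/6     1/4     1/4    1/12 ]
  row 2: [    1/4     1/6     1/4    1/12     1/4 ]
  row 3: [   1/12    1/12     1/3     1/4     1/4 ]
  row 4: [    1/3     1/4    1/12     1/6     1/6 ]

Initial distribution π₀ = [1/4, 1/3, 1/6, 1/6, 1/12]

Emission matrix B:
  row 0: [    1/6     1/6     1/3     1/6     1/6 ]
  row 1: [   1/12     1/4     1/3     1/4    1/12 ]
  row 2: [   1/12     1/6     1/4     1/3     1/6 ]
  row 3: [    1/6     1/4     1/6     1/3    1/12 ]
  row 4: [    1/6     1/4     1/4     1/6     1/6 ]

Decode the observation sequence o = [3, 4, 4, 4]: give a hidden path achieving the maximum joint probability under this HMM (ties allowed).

t=0: δ = [4.167e-02, 8.333e-02, 5.556e-02, 5.556e-02, 1.389e-02]  (obs o_0=3)
t=1: δ = [3.472e-03, 1.157e-03, 3.472e-03, 1.736e-03, 2.315e-03]  ψ = [1, 1, 1, 1, 0]  (obs o_1=4)
t=2: δ = [1.447e-04, 4.823e-05, 1.447e-04, 4.823e-05, 1.929e-04]  ψ = [0, 2, 2, 0, 0]  (obs o_2=4)
t=3: δ = [1.072e-05, 4.019e-06, 6.028e-06, 2.679e-06, 8.038e-06]  ψ = [4, 4, 2, 4, 0]  (obs o_3=4)
backtrack: best end state = 0; path = [1, 0, 4, 0]

path = [1, 0, 4, 0]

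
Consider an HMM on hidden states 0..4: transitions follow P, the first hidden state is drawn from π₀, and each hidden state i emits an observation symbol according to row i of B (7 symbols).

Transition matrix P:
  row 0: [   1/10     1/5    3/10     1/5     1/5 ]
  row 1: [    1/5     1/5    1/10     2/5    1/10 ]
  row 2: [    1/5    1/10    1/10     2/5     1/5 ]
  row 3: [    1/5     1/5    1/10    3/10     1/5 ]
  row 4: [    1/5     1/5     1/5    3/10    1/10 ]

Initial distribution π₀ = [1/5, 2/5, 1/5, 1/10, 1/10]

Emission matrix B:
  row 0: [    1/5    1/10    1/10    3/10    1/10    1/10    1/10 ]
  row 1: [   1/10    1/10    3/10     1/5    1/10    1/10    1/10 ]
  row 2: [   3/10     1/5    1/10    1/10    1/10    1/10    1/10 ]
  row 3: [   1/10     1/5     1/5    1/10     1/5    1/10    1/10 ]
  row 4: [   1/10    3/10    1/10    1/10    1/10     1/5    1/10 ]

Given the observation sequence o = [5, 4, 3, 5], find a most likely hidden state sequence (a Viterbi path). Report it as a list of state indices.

path = [1, 3, 0, 4]

t=0: δ = [2.000e-02, 4.000e-02, 2.000e-02, 1.000e-02, 2.000e-02]  (obs o_0=5)
t=1: δ = [8.000e-04, 8.000e-04, 6.000e-04, 3.200e-03, 4.000e-04]  ψ = [1, 1, 0, 1, 0]  (obs o_1=4)
t=2: δ = [1.920e-04, 1.280e-04, 3.200e-05, 9.600e-05, 6.400e-05]  ψ = [3, 3, 3, 3, 3]  (obs o_2=3)
t=3: δ = [2.560e-06, 3.840e-06, 5.760e-06, 5.120e-06, 7.680e-06]  ψ = [1, 0, 0, 1, 0]  (obs o_3=5)
backtrack: best end state = 4; path = [1, 3, 0, 4]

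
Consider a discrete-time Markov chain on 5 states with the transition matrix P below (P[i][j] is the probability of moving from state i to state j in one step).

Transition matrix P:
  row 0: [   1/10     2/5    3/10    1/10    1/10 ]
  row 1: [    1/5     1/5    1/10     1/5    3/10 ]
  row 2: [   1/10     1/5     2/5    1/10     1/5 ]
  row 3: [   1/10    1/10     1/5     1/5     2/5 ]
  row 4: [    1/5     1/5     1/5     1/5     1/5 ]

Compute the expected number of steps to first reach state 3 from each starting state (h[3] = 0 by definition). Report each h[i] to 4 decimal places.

h = [6.8732, 6.1831, 6.9577, 0.0000, 6.2535]

First-step conditioning: h[3] = 0; for i ≠ 3, h[i] = 1 + Σ_k P[i][k]·h[k].
  h[0] = 1 + 1/10·h[0] + 2/5·h[1] + 3/10·h[2] + 1/10·h[4]
  h[1] = 1 + 1/5·h[0] + 1/5·h[1] + 1/10·h[2] + 3/10·h[4]
  h[2] = 1 + 1/10·h[0] + 1/5·h[1] + 2/5·h[2] + 1/5·h[4]
  h[4] = 1 + 1/5·h[0] + 1/5·h[1] + 1/5·h[2] + 1/5·h[4]
Solving the 4×4 linear system over states ≠ 3 gives exactly h = [488/71, 439/71, 494/71, 0, 444/71] (h[3] = 0 is the target).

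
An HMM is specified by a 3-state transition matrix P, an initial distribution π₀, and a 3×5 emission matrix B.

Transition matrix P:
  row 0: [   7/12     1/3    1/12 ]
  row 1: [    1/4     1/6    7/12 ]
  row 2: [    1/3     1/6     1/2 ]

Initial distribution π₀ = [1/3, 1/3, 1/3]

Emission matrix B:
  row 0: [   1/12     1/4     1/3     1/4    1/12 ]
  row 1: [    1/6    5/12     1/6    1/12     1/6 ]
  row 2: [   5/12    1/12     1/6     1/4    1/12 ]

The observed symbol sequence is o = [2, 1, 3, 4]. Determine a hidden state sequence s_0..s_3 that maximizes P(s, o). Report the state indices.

t=0: δ = [1.111e-01, 5.556e-02, 5.556e-02]  (obs o_0=2)
t=1: δ = [1.620e-02, 1.543e-02, 2.701e-03]  ψ = [0, 0, 1]  (obs o_1=1)
t=2: δ = [2.363e-03, 4.501e-04, 2.251e-03]  ψ = [0, 0, 1]  (obs o_2=3)
t=3: δ = [1.149e-04, 1.313e-04, 9.377e-05]  ψ = [0, 0, 2]  (obs o_3=4)
backtrack: best end state = 1; path = [0, 0, 0, 1]

path = [0, 0, 0, 1]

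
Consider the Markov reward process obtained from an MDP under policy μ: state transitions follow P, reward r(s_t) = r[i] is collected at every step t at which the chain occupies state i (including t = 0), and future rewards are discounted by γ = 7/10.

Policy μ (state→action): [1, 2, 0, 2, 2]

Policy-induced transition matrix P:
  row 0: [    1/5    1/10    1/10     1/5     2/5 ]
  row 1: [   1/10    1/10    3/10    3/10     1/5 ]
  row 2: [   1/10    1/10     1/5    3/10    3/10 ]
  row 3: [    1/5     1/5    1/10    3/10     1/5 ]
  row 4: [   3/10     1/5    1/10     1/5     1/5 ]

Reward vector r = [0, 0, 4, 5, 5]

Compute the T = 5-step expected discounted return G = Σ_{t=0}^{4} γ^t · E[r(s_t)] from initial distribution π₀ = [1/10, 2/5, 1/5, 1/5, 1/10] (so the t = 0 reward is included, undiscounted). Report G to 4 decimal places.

G = 8.0392

t=0: π = [0.1000, 0.4000, 0.2000, 0.2000, 0.1000], E[r] = 2.3000, γ^t·E[r] = 2.300000, running G = 2.300000
t=1: π = [0.1500, 0.1300, 0.2000, 0.2800, 0.2400], E[r] = 3.4000, γ^t·E[r] = 2.380000, running G = 4.680000
t=2: π = [0.1910, 0.1520, 0.1460, 0.2610, 0.2500], E[r] = 3.1390, γ^t·E[r] = 1.538110, running G = 6.218110
t=3: π = [0.1952, 0.1511, 0.1450, 0.2559, 0.2528], E[r] = 3.1235, γ^t·E[r] = 1.071361, running G = 7.289471
t=4: π = [0.1957, 0.1509, 0.1447, 0.2552, 0.2535], E[r] = 3.1226, γ^t·E[r] = 0.749731, running G = 8.039202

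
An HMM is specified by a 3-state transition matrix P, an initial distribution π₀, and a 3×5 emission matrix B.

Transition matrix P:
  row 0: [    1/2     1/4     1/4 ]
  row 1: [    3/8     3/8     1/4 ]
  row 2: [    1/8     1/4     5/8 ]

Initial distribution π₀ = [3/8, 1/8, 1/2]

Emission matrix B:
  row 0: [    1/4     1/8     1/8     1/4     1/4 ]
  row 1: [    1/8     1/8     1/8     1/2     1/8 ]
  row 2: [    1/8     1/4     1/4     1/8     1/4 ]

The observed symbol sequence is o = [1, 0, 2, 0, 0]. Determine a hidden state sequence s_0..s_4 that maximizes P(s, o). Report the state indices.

path = [2, 2, 2, 2, 2]

t=0: δ = [4.688e-02, 1.562e-02, 1.250e-01]  (obs o_0=1)
t=1: δ = [5.859e-03, 3.906e-03, 9.766e-03]  ψ = [0, 2, 2]  (obs o_1=0)
t=2: δ = [3.662e-04, 3.052e-04, 1.526e-03]  ψ = [0, 2, 2]  (obs o_2=2)
t=3: δ = [4.768e-05, 4.768e-05, 1.192e-04]  ψ = [2, 2, 2]  (obs o_3=0)
t=4: δ = [5.960e-06, 3.725e-06, 9.313e-06]  ψ = [0, 2, 2]  (obs o_4=0)
backtrack: best end state = 2; path = [2, 2, 2, 2, 2]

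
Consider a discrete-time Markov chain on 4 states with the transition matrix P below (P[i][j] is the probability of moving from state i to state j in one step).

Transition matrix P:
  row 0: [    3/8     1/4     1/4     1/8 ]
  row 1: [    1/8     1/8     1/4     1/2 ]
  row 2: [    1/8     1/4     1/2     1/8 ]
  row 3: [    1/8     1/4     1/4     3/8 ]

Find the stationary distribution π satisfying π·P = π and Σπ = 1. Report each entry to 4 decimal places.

Balance equations π_j = Σ_i π_i·P[i][j]:
  π_0 = 3/8·π_0 + 1/8·π_1 + 1/8·π_2 + 1/8·π_3
  π_1 = 1/4·π_0 + 1/8·π_1 + 1/4·π_2 + 1/4·π_3
  π_2 = 1/4·π_0 + 1/4·π_1 + 1/2·π_2 + 1/4·π_3
  normalize: π_0 + π_1 + π_2 + π_3 = 1
Solving the linear system gives exactly π = [1/6, 2/9, 1/3, 5/18].

π = [0.1667, 0.2222, 0.3333, 0.2778]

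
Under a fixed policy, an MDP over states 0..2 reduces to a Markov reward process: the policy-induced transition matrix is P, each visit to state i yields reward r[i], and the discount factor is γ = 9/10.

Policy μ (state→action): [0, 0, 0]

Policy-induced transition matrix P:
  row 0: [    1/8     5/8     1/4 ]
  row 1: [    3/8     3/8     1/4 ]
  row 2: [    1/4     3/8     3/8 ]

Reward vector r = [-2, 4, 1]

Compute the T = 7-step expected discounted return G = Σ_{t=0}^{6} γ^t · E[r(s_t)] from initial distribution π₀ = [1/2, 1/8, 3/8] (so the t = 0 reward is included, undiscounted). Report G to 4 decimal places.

t=0: π = [0.5000, 0.1250, 0.3750], E[r] = -0.1250, γ^t·E[r] = -0.125000, running G = -0.125000
t=1: π = [0.2031, 0.5000, 0.2969], E[r] = 1.8906, γ^t·E[r] = 1.701563, running G = 1.576563
t=2: π = [0.2871, 0.4258, 0.2871], E[r] = 1.4160, γ^t·E[r] = 1.146973, running G = 2.723535
t=3: π = [0.2673, 0.4468, 0.2859], E[r] = 1.5383, γ^t·E[r] = 1.121443, running G = 3.844978
t=4: π = [0.2724, 0.4418, 0.2857], E[r] = 1.5082, γ^t·E[r] = 0.989536, running G = 4.834514
t=5: π = [0.2712, 0.4431, 0.2857], E[r] = 1.5158, γ^t·E[r] = 0.895063, running G = 5.729577
t=6: π = [0.2715, 0.4428, 0.2857], E[r] = 1.5139, γ^t·E[r] = 0.804552, running G = 6.534129

G = 6.5341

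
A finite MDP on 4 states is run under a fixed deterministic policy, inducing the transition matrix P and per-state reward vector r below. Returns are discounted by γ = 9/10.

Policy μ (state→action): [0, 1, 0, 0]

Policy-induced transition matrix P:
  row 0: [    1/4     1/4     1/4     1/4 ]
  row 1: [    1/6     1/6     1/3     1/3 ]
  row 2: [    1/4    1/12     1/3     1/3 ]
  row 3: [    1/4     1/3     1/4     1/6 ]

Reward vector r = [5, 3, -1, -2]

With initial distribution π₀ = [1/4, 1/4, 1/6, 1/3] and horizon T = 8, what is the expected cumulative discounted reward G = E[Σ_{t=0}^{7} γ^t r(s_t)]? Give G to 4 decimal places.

t=0: π = [0.2500, 0.2500, 0.1667, 0.3333], E[r] = 1.1667, γ^t·E[r] = 1.166667, running G = 1.166667
t=1: π = [0.2292, 0.2292, 0.2847, 0.2569], E[r] = 1.0347, γ^t·E[r] = 0.931250, running G = 2.097917
t=2: π = [0.2309, 0.2049, 0.2928, 0.2714], E[r] = 0.9334, γ^t·E[r] = 0.756094, running G = 2.854010
t=3: π = [0.2329, 0.2067, 0.2915, 0.2689], E[r] = 0.9557, γ^t·E[r] = 0.696691, running G = 3.550702
t=4: π = [0.2328, 0.2066, 0.2915, 0.2691], E[r] = 0.9539, γ^t·E[r] = 0.625857, running G = 4.176559
t=5: π = [0.2328, 0.2066, 0.2915, 0.2691], E[r] = 0.9541, γ^t·E[r] = 0.563393, running G = 4.739952
t=6: π = [0.2328, 0.2066, 0.2915, 0.2691], E[r] = 0.9541, γ^t·E[r] = 0.507038, running G = 5.246990
t=7: π = [0.2328, 0.2066, 0.2915, 0.2691], E[r] = 0.9541, γ^t·E[r] = 0.456336, running G = 5.703325

G = 5.7033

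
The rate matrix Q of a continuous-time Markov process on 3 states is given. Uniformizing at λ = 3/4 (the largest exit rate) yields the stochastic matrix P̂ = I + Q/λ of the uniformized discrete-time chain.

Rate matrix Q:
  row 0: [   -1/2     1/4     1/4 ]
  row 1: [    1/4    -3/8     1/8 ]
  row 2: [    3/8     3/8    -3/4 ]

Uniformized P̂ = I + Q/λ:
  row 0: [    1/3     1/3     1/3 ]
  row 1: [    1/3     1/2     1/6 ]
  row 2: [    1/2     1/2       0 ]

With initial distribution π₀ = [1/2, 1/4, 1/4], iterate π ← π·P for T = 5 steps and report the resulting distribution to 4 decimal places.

π = [0.3658, 0.4390, 0.1952]

t=0: π = [0.5000, 0.2500, 0.2500]
t=1: π = [0.3750, 0.4167, 0.2083]
t=2: π = [0.3681, 0.4375, 0.1944]
t=3: π = [0.3657, 0.4387, 0.1956]
t=4: π = [0.3659, 0.4390, 0.1950]
t=5: π = [0.3658, 0.4390, 0.1952]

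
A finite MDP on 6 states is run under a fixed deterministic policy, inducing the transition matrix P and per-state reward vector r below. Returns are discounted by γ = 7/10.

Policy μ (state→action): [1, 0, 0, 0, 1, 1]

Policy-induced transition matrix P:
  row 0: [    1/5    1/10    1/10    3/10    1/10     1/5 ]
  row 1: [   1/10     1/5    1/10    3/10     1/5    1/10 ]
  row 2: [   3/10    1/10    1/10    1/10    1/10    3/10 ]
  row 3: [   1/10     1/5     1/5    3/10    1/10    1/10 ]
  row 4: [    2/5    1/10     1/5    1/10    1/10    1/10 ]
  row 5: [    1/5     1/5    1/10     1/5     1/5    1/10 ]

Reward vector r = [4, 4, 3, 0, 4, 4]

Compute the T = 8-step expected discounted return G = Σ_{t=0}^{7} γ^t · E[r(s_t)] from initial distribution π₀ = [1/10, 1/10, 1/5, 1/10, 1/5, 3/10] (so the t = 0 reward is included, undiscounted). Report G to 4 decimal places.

t=0: π = [0.1000, 0.1000, 0.2000, 0.1000, 0.2000, 0.3000], E[r] = 3.4000, γ^t·E[r] = 3.400000, running G = 3.400000
t=1: π = [0.2400, 0.1500, 0.1300, 0.1900, 0.1400, 0.1500], E[r] = 3.1100, γ^t·E[r] = 2.177000, running G = 5.577000
t=2: π = [0.2070, 0.1490, 0.1330, 0.2310, 0.1300, 0.1500], E[r] = 2.9430, γ^t·E[r] = 1.442070, running G = 7.019070
t=3: π = [0.2013, 0.1530, 0.1361, 0.2324, 0.1299, 0.1473], E[r] = 2.9343, γ^t·E[r] = 1.006465, running G = 8.025535
t=4: π = [0.2011, 0.1533, 0.1362, 0.2321, 0.1300, 0.1474], E[r] = 2.9355, γ^t·E[r] = 0.704811, running G = 8.730346
t=5: π = [0.2011, 0.1533, 0.1362, 0.2320, 0.1301, 0.1474], E[r] = 2.9357, γ^t·E[r] = 0.493409, running G = 9.223756
t=6: π = [0.2011, 0.1533, 0.1362, 0.2320, 0.1301, 0.1474], E[r] = 2.9358, γ^t·E[r] = 0.345388, running G = 9.569144
t=7: π = [0.2011, 0.1533, 0.1362, 0.2320, 0.1301, 0.1474], E[r] = 2.9357, γ^t·E[r] = 0.241772, running G = 9.810915

G = 9.8109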